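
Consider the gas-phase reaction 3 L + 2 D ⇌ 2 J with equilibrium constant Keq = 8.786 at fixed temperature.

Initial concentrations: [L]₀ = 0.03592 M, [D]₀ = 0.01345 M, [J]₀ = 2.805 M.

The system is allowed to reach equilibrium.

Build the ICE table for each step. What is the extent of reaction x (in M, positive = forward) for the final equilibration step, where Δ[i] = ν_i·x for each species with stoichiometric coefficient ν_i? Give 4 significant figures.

x = -0.3341 M

Q₀ = 9.3845e+08 vs Keq = 8.786 ⇒ Q>K, reverse
Step 1:
                   L          D          J
  Initial    0.03592    0.01345      2.805
  Change       1.002     0.6681    -0.6681
  Equil        1.038     0.6816      2.137
  solve Keq expr → x = -0.3341; check Q = 8.786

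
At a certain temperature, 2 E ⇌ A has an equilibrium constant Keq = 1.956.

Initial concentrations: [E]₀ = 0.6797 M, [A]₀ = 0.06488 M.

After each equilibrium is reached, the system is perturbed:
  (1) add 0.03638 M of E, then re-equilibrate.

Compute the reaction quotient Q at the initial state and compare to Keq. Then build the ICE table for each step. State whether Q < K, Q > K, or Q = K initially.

Q₀ = 0.1404; Q < K (proceeds forward)

Q₀ = 0.1404 vs Keq = 1.956 ⇒ Q<K, forward
Step 1:
                   E          A
  I           0.6797    0.06488
  C           -0.335     0.1675
  E           0.3447     0.2324
  solve Keq expr → x = 0.1675; check Q = 1.956
Then add 0.03638 M of E.
Step 2:
                   E          A
  I           0.3811     0.2324
  C         -0.02664    0.01332
  E           0.3544     0.2457
  solve Keq expr → x = 0.01332; check Q = 1.956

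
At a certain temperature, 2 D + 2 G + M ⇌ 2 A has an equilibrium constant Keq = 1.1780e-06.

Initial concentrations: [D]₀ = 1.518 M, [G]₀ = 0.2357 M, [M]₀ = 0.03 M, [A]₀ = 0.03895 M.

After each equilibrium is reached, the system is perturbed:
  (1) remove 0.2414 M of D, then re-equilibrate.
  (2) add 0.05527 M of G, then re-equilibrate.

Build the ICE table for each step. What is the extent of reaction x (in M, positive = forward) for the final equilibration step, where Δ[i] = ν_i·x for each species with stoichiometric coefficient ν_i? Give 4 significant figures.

Q₀ = 0.395 vs Keq = 1.1780e-06 ⇒ Q>K, reverse
Step 1:
                    D           G           M           A
  I             1.518      0.2357        0.03     0.03895
  C           0.03885     0.03885     0.01942    -0.03885
  E             1.557      0.2745     0.04942  1.0313e-04
  solve Keq expr → x = -0.01942; check Q = 1.1780e-06
Then remove 0.2414 M of D.
Step 2:
                    D           G           M           A
  I             1.315      0.2745     0.04942  1.0313e-04
  C        1.5978e-05  1.5978e-05  7.9892e-06 -1.5978e-05
  E             1.315      0.2746     0.04943  8.7155e-05
  solve Keq expr → x = -7.9892e-06; check Q = 1.1780e-06
Then add 0.05527 M of G.
Step 3:
                    D           G           M           A
  I             1.315      0.3298     0.04943  8.7155e-05
  C       -1.7528e-05 -1.7528e-05 -8.7642e-06  1.7528e-05
  E             1.315      0.3298     0.04942  1.0468e-04
  solve Keq expr → x = 8.7642e-06; check Q = 1.1780e-06

x = 8.7642e-06 M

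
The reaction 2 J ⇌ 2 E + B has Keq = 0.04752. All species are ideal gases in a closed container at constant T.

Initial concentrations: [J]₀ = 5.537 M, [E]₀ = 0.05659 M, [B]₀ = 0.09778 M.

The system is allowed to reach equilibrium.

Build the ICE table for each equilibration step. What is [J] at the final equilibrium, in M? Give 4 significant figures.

Q₀ = 1.0214e-05 vs Keq = 0.04752 ⇒ Q<K, forward
Step 1:
                  J         E         B
  Initial     5.537   0.05659   0.09778
  Change     -1.126     1.126    0.5631
  Equil       4.411     1.183    0.6609
  solve Keq expr → x = 0.5631; check Q = 0.04752

[J]_eq = 4.411 M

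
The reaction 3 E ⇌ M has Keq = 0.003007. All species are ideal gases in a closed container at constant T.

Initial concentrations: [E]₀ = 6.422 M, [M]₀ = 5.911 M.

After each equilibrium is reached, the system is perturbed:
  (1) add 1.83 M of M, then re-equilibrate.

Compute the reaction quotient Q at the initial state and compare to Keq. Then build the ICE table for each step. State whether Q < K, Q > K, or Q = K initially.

Q₀ = 0.02232 vs Keq = 0.003007 ⇒ Q>K, reverse
Step 1:
                    E           M
  init          6.422       5.911
  Δ             4.842      -1.614
  eq            11.26       4.297
  solve Keq expr → x = -1.614; check Q = 0.003007
Then add 1.83 M of M.
Step 2:
                    E           M
  init          11.26       6.127
  Δ             1.145     -0.3817
  eq            12.41       5.745
  solve Keq expr → x = -0.3817; check Q = 0.003007

Q₀ = 0.02232; Q > K (proceeds reverse)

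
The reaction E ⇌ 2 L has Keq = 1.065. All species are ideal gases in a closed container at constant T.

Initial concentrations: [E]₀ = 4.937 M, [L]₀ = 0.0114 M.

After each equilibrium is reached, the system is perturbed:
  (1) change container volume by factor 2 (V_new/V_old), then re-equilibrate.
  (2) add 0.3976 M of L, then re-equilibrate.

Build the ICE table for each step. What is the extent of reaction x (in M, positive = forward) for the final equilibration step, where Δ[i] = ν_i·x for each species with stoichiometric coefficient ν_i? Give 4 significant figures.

Q₀ = 2.6324e-05 vs Keq = 1.065 ⇒ Q<K, forward
Step 1:
                  E         L
  init        4.937    0.0114
  Δ          -1.016     2.032
  eq          3.921     2.043
  solve Keq expr → x = 1.016; check Q = 1.065
Then change container volume by factor 2 (V_new/V_old).
Step 2:
                  E         L
  init         1.96     1.022
  Δ          -0.178    0.3561
  eq          1.782     1.378
  solve Keq expr → x = 0.178; check Q = 1.065
Then add 0.3976 M of L.
Step 3:
                  E         L
  init        1.782     1.775
  Δ          0.1672   -0.3344
  eq           1.95     1.441
  solve Keq expr → x = -0.1672; check Q = 1.065

x = -0.1672 M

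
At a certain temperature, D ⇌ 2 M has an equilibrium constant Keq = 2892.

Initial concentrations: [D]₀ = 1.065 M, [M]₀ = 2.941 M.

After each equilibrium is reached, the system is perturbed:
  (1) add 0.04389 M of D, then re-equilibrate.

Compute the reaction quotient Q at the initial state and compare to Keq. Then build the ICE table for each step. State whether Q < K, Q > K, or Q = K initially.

Q₀ = 8.122; Q < K (proceeds forward)

Q₀ = 8.122 vs Keq = 2892 ⇒ Q<K, forward
Step 1:
                    D           M
  Initial       1.065       2.941
  Change       -1.056       2.112
  Equil       0.00883       5.053
  solve Keq expr → x = 1.056; check Q = 2892
Then add 0.04389 M of D.
Step 2:
                    D           M
  Initial     0.05272       5.053
  Change     -0.04358     0.08717
  Equil      0.009137       5.141
  solve Keq expr → x = 0.04358; check Q = 2892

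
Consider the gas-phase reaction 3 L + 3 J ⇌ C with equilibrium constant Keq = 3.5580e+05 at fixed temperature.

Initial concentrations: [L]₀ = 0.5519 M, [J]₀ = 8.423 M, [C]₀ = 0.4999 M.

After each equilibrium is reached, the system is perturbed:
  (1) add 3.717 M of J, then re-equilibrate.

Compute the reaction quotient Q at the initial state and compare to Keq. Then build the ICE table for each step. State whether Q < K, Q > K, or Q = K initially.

Q₀ = 0.004976; Q < K (proceeds forward)

Q₀ = 0.004976 vs Keq = 3.5580e+05 ⇒ Q<K, forward
Step 1:
                    L           J           C
  Initial      0.5519       8.423      0.4999
  Change      -0.5503     -0.5503      0.1834
  Equil      0.001579       7.873      0.6833
  solve Keq expr → x = 0.1834; check Q = 3.5580e+05
Then add 3.717 M of J.
Step 2:
                    L           J           C
  Initial    0.001579       11.59      0.6833
  Change  -5.0624e-04 -5.0624e-04  1.6875e-04
  Equil      0.001073       11.59      0.6835
  solve Keq expr → x = 1.6875e-04; check Q = 3.5580e+05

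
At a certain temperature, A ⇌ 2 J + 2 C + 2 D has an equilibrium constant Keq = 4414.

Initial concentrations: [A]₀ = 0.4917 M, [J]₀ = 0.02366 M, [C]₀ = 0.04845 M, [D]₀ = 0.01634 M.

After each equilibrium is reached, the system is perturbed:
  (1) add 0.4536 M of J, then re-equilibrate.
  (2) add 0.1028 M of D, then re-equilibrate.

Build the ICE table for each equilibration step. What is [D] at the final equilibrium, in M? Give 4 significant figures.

[D]_eq = 1.101 M

Q₀ = 7.1354e-10 vs Keq = 4414 ⇒ Q<K, forward
Step 1:
                   A          J          C          D
  I           0.4917    0.02366    0.04845    0.01634
  C          -0.4915     0.9829     0.9829     0.9829
  E       2.4380e-04      1.007      1.031     0.9993
  solve Keq expr → x = 0.4915; check Q = 4414
Then add 0.4536 M of J.
Step 2:
                   A          J          C          D
  I       2.4380e-04       1.46      1.031     0.9993
  C       2.6778e-04 -5.3556e-04 -5.3556e-04 -5.3556e-04
  E       5.1158e-04       1.46      1.031     0.9987
  solve Keq expr → x = -2.6778e-04; check Q = 4414
Then add 0.1028 M of D.
Step 3:
                   A          J          C          D
  I       5.1158e-04       1.46      1.031      1.102
  C       1.1003e-04 -2.2007e-04 -2.2007e-04 -2.2007e-04
  E       6.2161e-04      1.459      1.031      1.101
  solve Keq expr → x = -1.1003e-04; check Q = 4414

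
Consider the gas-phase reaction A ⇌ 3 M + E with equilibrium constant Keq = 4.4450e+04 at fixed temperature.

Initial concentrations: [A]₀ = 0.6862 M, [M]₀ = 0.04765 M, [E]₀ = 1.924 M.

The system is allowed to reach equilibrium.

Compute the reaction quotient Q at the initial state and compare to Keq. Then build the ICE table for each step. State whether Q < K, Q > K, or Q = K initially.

Q₀ = 3.0335e-04; Q < K (proceeds forward)

Q₀ = 3.0335e-04 vs Keq = 4.4450e+04 ⇒ Q<K, forward
Step 1:
                  A         M         E
  Initial    0.6862   0.04765     1.924
  Change    -0.6857     2.057    0.6857
  Equil   5.4730e-04     2.105      2.61
  solve Keq expr → x = 0.6857; check Q = 4.4450e+04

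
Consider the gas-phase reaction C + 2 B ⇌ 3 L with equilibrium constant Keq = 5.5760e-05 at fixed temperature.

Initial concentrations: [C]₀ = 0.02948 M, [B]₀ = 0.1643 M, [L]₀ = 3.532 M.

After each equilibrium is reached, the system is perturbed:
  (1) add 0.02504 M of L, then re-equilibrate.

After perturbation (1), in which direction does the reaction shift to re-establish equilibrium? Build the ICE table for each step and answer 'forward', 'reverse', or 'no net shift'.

Q₀ = 5.5368e+04 vs Keq = 5.5760e-05 ⇒ Q>K, reverse
Step 1:
                    C           B           L
  Initial     0.02948      0.1643       3.532
  Change        1.153       2.305      -3.458
  Equil         1.182        2.47     0.07381
  solve Keq expr → x = -1.153; check Q = 5.5760e-05
Then add 0.02504 M of L.
Step 2:
                    C           B           L
  Initial       1.182        2.47     0.09885
  Change     0.008181     0.01636    -0.02454
  Equil          1.19       2.486     0.07431
  solve Keq expr → x = -0.008181; check Q = 5.5760e-05

Direction: reverse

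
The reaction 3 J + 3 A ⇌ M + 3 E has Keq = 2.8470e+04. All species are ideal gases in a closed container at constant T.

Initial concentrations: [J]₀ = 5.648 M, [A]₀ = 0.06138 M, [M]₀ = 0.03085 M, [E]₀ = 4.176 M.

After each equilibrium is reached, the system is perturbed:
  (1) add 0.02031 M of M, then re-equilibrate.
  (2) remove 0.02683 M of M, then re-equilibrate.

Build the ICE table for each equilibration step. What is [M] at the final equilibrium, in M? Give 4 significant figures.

[M]_eq = 0.04192 M

Q₀ = 53.92 vs Keq = 2.8470e+04 ⇒ Q<K, forward
Step 1:
                  J         A         M         E
  I           5.648   0.06138   0.03085     4.176
  C        -0.05237  -0.05237   0.01746   0.05237
  E           5.596  0.009013   0.04831     4.228
  solve Keq expr → x = 0.01746; check Q = 2.8470e+04
Then add 0.02031 M of M.
Step 2:
                  J         A         M         E
  I           5.596  0.009013   0.06862     4.228
  C        0.001096  0.001096 -3.6532e-04 -0.001096
  E           5.597   0.01011   0.06825     4.227
  solve Keq expr → x = -3.6532e-04; check Q = 2.8470e+04
Then remove 0.02683 M of M.
Step 3:
                  J         A         M         E
  I           5.597   0.01011   0.04142     4.227
  C        -0.00151  -0.00151 5.0342e-04   0.00151
  E           5.595  0.008599   0.04192     4.229
  solve Keq expr → x = 5.0342e-04; check Q = 2.8470e+04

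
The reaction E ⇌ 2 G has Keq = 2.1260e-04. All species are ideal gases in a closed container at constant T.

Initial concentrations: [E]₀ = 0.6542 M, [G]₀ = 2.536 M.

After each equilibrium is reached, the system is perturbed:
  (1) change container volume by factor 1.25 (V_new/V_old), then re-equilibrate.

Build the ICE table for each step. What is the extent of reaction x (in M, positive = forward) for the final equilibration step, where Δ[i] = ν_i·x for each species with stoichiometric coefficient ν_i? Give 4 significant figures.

Q₀ = 9.831 vs Keq = 2.1260e-04 ⇒ Q>K, reverse
Step 1:
                    E           G
  I            0.6542       2.536
  C             1.258      -2.516
  E             1.912     0.02016
  solve Keq expr → x = -1.258; check Q = 2.1260e-04
Then change container volume by factor 1.25 (V_new/V_old).
Step 2:
                    E           G
  I              1.53     0.01613
  C       -9.4913e-04    0.001898
  E             1.529     0.01803
  solve Keq expr → x = 9.4913e-04; check Q = 2.1260e-04

x = 9.4913e-04 M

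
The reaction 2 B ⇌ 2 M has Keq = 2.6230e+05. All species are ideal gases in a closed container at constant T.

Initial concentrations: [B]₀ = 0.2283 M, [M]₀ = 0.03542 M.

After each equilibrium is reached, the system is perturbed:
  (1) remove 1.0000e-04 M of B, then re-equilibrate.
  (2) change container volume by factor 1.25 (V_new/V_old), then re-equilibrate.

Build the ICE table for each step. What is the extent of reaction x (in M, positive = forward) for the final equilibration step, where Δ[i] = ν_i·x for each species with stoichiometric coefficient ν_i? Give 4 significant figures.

Q₀ = 0.02407 vs Keq = 2.6230e+05 ⇒ Q<K, forward
Step 1:
                  B         M
  I          0.2283   0.03542
  C         -0.2278    0.2278
  E       5.1392e-04    0.2632
  solve Keq expr → x = 0.1139; check Q = 2.6230e+05
Then remove 1.0000e-04 M of B.
Step 2:
                  B         M
  I       4.1392e-04    0.2632
  C       9.9805e-05 -9.9805e-05
  E       5.1373e-04    0.2631
  solve Keq expr → x = -4.9903e-05; check Q = 2.6230e+05
Then change container volume by factor 1.25 (V_new/V_old).
Step 3:
                  B         M
  I       4.1098e-04    0.2105
  C               0         0
  E       4.1098e-04    0.2105
  solve Keq expr → x = 0; check Q = 2.6230e+05

x = 0 M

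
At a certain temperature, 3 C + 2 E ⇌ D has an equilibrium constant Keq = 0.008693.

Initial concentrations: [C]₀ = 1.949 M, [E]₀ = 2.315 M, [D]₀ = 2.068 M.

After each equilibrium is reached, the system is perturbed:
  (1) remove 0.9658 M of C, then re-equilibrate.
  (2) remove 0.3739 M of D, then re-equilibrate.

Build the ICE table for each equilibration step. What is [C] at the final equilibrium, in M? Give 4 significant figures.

Q₀ = 0.05212 vs Keq = 0.008693 ⇒ Q>K, reverse
Step 1:
                  C         E         D
  Initial     1.949     2.315     2.068
  Change     0.9203    0.6136   -0.3068
  Equil       2.869     2.929     1.761
  solve Keq expr → x = -0.3068; check Q = 0.008693
Then remove 0.9658 M of C.
Step 2:
                  C         E         D
  Initial     1.904     2.929     1.761
  Change      0.618     0.412    -0.206
  Equil       2.522     3.341     1.555
  solve Keq expr → x = -0.206; check Q = 0.008693
Then remove 0.3739 M of D.
Step 3:
                  C         E         D
  Initial     2.522     3.341     1.181
  Change    -0.1442  -0.09615   0.04807
  Equil       2.377     3.244     1.229
  solve Keq expr → x = 0.04807; check Q = 0.008693

[C]_eq = 2.377 M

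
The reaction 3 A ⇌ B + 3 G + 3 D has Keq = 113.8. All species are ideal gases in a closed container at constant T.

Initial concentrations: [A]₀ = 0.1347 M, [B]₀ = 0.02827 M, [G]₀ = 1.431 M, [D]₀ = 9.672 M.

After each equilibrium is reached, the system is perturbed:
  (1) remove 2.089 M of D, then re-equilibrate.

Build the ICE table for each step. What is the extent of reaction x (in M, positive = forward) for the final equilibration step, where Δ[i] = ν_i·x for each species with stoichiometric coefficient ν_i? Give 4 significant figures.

Q₀ = 3.0668e+04 vs Keq = 113.8 ⇒ Q>K, reverse
Step 1:
                    A           B           G           D
  init         0.1347     0.02827       1.431       9.672
  Δ           0.08317    -0.02772    -0.08317    -0.08317
  eq           0.2179  5.4521e-04       1.348       9.589
  solve Keq expr → x = -0.02772; check Q = 113.8
Then remove 2.089 M of D.
Step 2:
                    A           B           G           D
  init         0.2179  5.4521e-04       1.348         7.5
  Δ         -0.001689  5.6305e-04    0.001689    0.001689
  eq           0.2162    0.001108        1.35       7.502
  solve Keq expr → x = 5.6305e-04; check Q = 113.8

x = 5.6305e-04 M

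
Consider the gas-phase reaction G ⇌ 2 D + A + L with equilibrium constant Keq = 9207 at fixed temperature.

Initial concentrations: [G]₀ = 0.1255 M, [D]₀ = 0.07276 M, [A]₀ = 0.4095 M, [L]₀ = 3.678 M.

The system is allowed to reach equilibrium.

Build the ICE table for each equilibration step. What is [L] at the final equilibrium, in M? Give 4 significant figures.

Q₀ = 0.06353 vs Keq = 9207 ⇒ Q<K, forward
Step 1:
                   G          D          A          L
  I           0.1255    0.07276     0.4095      3.678
  C          -0.1255      0.251     0.1255     0.1255
  E       2.3159e-05     0.3237      0.535      3.803
  solve Keq expr → x = 0.1255; check Q = 9207

[L]_eq = 3.803 M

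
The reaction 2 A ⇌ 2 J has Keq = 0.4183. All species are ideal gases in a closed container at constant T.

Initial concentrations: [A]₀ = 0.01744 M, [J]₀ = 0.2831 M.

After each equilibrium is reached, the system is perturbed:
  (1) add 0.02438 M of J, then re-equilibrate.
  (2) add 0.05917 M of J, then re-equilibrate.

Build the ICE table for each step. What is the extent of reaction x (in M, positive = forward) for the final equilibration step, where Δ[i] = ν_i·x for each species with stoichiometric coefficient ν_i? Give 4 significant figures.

x = -0.01797 M

Q₀ = 263.5 vs Keq = 0.4183 ⇒ Q>K, reverse
Step 1:
                  A         J
  I         0.01744    0.2831
  C          0.1651   -0.1651
  E          0.1825     0.118
  solve Keq expr → x = -0.08253; check Q = 0.4183
Then add 0.02438 M of J.
Step 2:
                  A         J
  I          0.1825    0.1424
  C          0.0148   -0.0148
  E          0.1973    0.1276
  solve Keq expr → x = -0.007402; check Q = 0.4183
Then add 0.05917 M of J.
Step 3:
                  A         J
  I          0.1973    0.1868
  C         0.03593  -0.03593
  E          0.2332    0.1509
  solve Keq expr → x = -0.01797; check Q = 0.4183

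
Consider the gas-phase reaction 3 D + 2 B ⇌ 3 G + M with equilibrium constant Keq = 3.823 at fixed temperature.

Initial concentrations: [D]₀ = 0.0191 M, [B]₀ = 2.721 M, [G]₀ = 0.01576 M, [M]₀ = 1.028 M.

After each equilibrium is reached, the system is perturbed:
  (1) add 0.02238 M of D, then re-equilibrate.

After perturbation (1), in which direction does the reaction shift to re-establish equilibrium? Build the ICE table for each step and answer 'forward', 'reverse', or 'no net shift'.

Direction: forward

Q₀ = 0.078 vs Keq = 3.823 ⇒ Q<K, forward
Step 1:
                  D         B         G         M
  Initial    0.0191     2.721   0.01576     1.028
  Change   -0.01041 -0.006939   0.01041   0.00347
  Equil    0.008691     2.714   0.02617     1.031
  solve Keq expr → x = 0.00347; check Q = 3.823
Then add 0.02238 M of D.
Step 2:
                  D         B         G         M
  Initial   0.03107     2.714   0.02617     1.031
  Change   -0.01675  -0.01117   0.01675  0.005584
  Equil     0.01432     2.703   0.04292     1.037
  solve Keq expr → x = 0.005584; check Q = 3.823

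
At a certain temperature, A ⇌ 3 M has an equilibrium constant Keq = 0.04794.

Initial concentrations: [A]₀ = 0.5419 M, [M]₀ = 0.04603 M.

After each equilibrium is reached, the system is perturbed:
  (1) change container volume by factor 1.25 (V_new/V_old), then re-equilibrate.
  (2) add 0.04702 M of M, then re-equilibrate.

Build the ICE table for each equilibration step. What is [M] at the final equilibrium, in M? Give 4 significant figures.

[M]_eq = 0.2618 M

Q₀ = 1.7997e-04 vs Keq = 0.04794 ⇒ Q<K, forward
Step 1:
                   A          M
  I           0.5419    0.04603
  C         -0.07837     0.2351
  E           0.4635     0.2811
  solve Keq expr → x = 0.07837; check Q = 0.04794
Then change container volume by factor 1.25 (V_new/V_old).
Step 2:
                   A          M
  I           0.3708     0.2249
  C         -0.01114    0.03343
  E           0.3597     0.2583
  solve Keq expr → x = 0.01114; check Q = 0.04794
Then add 0.04702 M of M.
Step 3:
                   A          M
  I           0.3597     0.3054
  C          0.01453   -0.04359
  E           0.3742     0.2618
  solve Keq expr → x = -0.01453; check Q = 0.04794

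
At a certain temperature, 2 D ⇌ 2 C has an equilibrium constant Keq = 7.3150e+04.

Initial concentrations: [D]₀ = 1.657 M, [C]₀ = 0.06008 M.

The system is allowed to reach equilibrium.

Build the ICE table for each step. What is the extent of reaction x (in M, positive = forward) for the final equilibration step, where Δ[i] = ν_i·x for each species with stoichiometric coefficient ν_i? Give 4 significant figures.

Q₀ = 0.001315 vs Keq = 7.3150e+04 ⇒ Q<K, forward
Step 1:
                    D           C
  Initial       1.657     0.06008
  Change       -1.651       1.651
  Equil      0.006325       1.711
  solve Keq expr → x = 0.8253; check Q = 7.3150e+04

x = 0.8253 M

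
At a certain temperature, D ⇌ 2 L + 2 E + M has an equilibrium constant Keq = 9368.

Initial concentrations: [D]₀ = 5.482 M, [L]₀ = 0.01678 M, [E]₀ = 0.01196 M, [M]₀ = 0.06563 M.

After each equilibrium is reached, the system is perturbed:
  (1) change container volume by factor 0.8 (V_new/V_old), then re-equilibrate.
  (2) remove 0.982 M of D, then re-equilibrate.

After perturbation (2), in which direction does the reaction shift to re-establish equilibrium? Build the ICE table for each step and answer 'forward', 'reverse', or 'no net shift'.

Q₀ = 4.8218e-10 vs Keq = 9368 ⇒ Q<K, forward
Step 1:
                    D           L           E           M
  Initial       5.482     0.01678     0.01196     0.06563
  Change       -3.901       7.802       7.802       3.901
  Equil         1.581       7.819       7.814       3.967
  solve Keq expr → x = 3.901; check Q = 9368
Then change container volume by factor 0.8 (V_new/V_old).
Step 2:
                    D           L           E           M
  Initial       1.976       9.774       9.768       4.958
  Change       0.5834      -1.167      -1.167     -0.5834
  Equil         2.559       8.607       8.601       4.375
  solve Keq expr → x = -0.5834; check Q = 9368
Then remove 0.982 M of D.
Step 3:
                    D           L           E           M
  Initial       1.577       8.607       8.601       4.375
  Change       0.2717     -0.5434     -0.5434     -0.2717
  Equil         1.849       8.064       8.058       4.103
  solve Keq expr → x = -0.2717; check Q = 9368

Direction: reverse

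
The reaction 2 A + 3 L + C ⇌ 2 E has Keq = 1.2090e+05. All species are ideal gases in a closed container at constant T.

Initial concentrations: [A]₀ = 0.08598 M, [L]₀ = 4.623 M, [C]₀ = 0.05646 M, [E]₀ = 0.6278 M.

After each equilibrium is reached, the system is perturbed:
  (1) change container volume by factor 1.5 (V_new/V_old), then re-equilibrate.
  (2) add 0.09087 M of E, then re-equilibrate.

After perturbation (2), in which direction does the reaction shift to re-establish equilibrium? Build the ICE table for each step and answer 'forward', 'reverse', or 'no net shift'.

Q₀ = 9.557 vs Keq = 1.2090e+05 ⇒ Q<K, forward
Step 1:
                  A         L         C         E
  I         0.08598     4.623   0.05646    0.6278
  C        -0.08419   -0.1263  -0.04209   0.08419
  E        0.001792     4.497   0.01437     0.712
  solve Keq expr → x = 0.04209; check Q = 1.2090e+05
Then change container volume by factor 1.5 (V_new/V_old).
Step 2:
                  A         L         C         E
  I        0.001194     2.998  0.009577    0.4747
  C         0.00139  0.002085 6.9511e-04  -0.00139
  E        0.002585         3   0.01027    0.4733
  solve Keq expr → x = -6.9511e-04; check Q = 1.2090e+05
Then add 0.09087 M of E.
Step 3:
                  A         L         C         E
  I        0.002585         3   0.01027    0.5641
  C       4.5890e-04 6.8834e-04 2.2945e-04 -4.5890e-04
  E        0.003044     3.001    0.0105    0.5637
  solve Keq expr → x = -2.2945e-04; check Q = 1.2090e+05

Direction: reverse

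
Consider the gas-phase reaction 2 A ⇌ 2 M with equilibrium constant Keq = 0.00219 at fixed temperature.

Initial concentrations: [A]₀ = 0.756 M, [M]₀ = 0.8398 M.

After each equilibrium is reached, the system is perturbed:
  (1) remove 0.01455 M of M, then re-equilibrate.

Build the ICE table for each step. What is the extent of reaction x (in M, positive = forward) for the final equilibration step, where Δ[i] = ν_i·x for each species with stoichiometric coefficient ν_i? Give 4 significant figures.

x = 0.00695 M

Q₀ = 1.234 vs Keq = 0.00219 ⇒ Q>K, reverse
Step 1:
                   A          M
  I            0.756     0.8398
  C           0.7685    -0.7685
  E            1.524    0.07134
  solve Keq expr → x = -0.3842; check Q = 0.00219
Then remove 0.01455 M of M.
Step 2:
                   A          M
  I            1.524    0.05679
  C          -0.0139     0.0139
  E            1.511    0.07069
  solve Keq expr → x = 0.00695; check Q = 0.00219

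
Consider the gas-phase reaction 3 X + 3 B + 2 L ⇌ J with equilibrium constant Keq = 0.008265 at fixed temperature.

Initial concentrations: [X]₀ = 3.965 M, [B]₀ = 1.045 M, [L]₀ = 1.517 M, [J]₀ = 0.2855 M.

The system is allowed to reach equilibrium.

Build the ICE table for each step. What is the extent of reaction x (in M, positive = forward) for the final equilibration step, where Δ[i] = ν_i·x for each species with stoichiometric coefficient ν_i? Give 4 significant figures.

x = 0.08597 M

Q₀ = 0.001744 vs Keq = 0.008265 ⇒ Q<K, forward
Step 1:
                  X         B         L         J
  Initial     3.965     1.045     1.517    0.2855
  Change    -0.2579   -0.2579   -0.1719   0.08597
  Equil       3.707    0.7871     1.345    0.3715
  solve Keq expr → x = 0.08597; check Q = 0.008265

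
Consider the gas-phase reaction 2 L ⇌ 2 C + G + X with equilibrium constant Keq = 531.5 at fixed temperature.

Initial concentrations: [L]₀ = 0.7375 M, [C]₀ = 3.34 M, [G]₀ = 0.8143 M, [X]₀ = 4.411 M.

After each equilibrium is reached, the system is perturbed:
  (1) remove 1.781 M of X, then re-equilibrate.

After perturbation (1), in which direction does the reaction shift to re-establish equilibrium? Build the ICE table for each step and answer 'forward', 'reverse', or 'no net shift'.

Q₀ = 73.67 vs Keq = 531.5 ⇒ Q<K, forward
Step 1:
                  L         C         G         X
  Initial    0.7375      3.34    0.8143     4.411
  Change    -0.3889    0.3889    0.1944    0.1944
  Equil      0.3486     3.729     1.009     4.605
  solve Keq expr → x = 0.1944; check Q = 531.5
Then remove 1.781 M of X.
Step 2:
                  L         C         G         X
  Initial    0.3486     3.729     1.009     2.824
  Change   -0.06482   0.06482   0.03241   0.03241
  Equil      0.2838     3.794     1.041     2.857
  solve Keq expr → x = 0.03241; check Q = 531.5

Direction: forward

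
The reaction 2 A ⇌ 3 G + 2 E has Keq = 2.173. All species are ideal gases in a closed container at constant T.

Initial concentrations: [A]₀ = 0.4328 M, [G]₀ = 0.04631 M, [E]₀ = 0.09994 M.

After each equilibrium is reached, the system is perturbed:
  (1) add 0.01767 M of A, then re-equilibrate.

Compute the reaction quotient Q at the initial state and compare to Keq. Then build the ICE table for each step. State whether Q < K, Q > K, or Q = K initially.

Q₀ = 5.2958e-06; Q < K (proceeds forward)

Q₀ = 5.2958e-06 vs Keq = 2.173 ⇒ Q<K, forward
Step 1:
                   A          G          E
  I           0.4328    0.04631    0.09994
  C          -0.3223     0.4835     0.3223
  E           0.1105     0.5298     0.4223
  solve Keq expr → x = 0.1612; check Q = 2.173
Then add 0.01767 M of A.
Step 2:
                   A          G          E
  I           0.1281     0.5298     0.4223
  C         -0.01012    0.01519    0.01012
  E            0.118      0.545     0.4324
  solve Keq expr → x = 0.005062; check Q = 2.173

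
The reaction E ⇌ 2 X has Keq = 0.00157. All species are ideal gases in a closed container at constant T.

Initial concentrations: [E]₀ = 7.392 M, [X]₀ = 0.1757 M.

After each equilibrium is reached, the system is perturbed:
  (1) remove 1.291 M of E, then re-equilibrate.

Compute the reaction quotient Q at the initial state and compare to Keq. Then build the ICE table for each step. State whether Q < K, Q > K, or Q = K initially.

Q₀ = 0.004176 vs Keq = 0.00157 ⇒ Q>K, reverse
Step 1:
                    E           X
  I             7.392      0.1757
  C           0.03386    -0.06772
  E             7.426       0.108
  solve Keq expr → x = -0.03386; check Q = 0.00157
Then remove 1.291 M of E.
Step 2:
                    E           X
  I             6.135       0.108
  C          0.004897   -0.009794
  E              6.14     0.09818
  solve Keq expr → x = -0.004897; check Q = 0.00157

Q₀ = 0.004176; Q > K (proceeds reverse)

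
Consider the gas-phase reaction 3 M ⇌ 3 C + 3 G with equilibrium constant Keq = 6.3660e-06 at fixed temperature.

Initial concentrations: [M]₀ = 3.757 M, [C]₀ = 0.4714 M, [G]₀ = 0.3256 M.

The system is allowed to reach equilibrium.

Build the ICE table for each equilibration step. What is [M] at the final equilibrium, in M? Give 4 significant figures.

Q₀ = 6.8186e-05 vs Keq = 6.3660e-06 ⇒ Q>K, reverse
Step 1:
                   M          C          G
  Initial      3.757     0.4714     0.3256
  Change      0.1207    -0.1207    -0.1207
  Equil        3.878     0.3507     0.2049
  solve Keq expr → x = -0.04023; check Q = 6.3660e-06

[M]_eq = 3.878 M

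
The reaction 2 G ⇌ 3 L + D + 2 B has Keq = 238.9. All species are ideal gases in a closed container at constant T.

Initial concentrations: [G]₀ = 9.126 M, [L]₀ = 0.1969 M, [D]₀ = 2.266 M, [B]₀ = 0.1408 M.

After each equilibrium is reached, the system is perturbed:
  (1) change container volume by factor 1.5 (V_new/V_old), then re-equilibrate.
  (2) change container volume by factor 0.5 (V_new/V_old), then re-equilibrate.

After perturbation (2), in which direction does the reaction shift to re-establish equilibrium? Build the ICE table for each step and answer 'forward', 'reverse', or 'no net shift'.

Direction: reverse

Q₀ = 4.1176e-06 vs Keq = 238.9 ⇒ Q<K, forward
Step 1:
                    G           L           D           B
  I             9.126      0.1969       2.266      0.1408
  C            -3.431       5.146       1.715       3.431
  E             5.695       5.343       3.981       3.572
  solve Keq expr → x = 1.715; check Q = 238.9
Then change container volume by factor 1.5 (V_new/V_old).
Step 2:
                    G           L           D           B
  I             3.797       3.562       2.654       2.381
  C           -0.6184      0.9276      0.3092      0.6184
  E             3.178        4.49       2.964           3
  solve Keq expr → x = 0.3092; check Q = 238.9
Then change container volume by factor 0.5 (V_new/V_old).
Step 3:
                    G           L           D           B
  I             6.357        8.98       5.927       5.999
  C             2.006      -3.009      -1.003      -2.006
  E             8.363        5.97       4.924       3.993
  solve Keq expr → x = -1.003; check Q = 238.9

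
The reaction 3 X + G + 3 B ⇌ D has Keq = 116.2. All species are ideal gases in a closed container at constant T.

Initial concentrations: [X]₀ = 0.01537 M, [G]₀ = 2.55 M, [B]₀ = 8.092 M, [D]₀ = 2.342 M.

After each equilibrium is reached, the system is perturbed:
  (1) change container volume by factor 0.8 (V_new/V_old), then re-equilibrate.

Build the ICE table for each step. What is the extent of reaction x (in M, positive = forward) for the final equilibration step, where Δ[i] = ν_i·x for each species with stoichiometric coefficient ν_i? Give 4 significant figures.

Q₀ = 477.4 vs Keq = 116.2 ⇒ Q>K, reverse
Step 1:
                   X          G          B          D
  I          0.01537       2.55      8.092      2.342
  C         0.009198   0.003066   0.009198  -0.003066
  E          0.02457      2.553      8.101      2.339
  solve Keq expr → x = -0.003066; check Q = 116.2
Then change container volume by factor 0.8 (V_new/V_old).
Step 2:
                   X          G          B          D
  I          0.03071      3.191      10.13      2.924
  C         -0.01102  -0.003673   -0.01102   0.003673
  E          0.01969      3.188      10.12      2.927
  solve Keq expr → x = 0.003673; check Q = 116.2

x = 0.003673 M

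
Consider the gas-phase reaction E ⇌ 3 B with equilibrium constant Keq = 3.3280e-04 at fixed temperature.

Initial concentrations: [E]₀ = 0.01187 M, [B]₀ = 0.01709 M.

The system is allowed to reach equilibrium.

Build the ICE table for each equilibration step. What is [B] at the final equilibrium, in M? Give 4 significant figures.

Q₀ = 4.2051e-04 vs Keq = 3.3280e-04 ⇒ Q>K, reverse
Step 1:
                   E          B
  Initial    0.01187    0.01709
  Change  3.7273e-04  -0.001118
  Equil      0.01224    0.01597
  solve Keq expr → x = -3.7273e-04; check Q = 3.3280e-04

[B]_eq = 0.01597 M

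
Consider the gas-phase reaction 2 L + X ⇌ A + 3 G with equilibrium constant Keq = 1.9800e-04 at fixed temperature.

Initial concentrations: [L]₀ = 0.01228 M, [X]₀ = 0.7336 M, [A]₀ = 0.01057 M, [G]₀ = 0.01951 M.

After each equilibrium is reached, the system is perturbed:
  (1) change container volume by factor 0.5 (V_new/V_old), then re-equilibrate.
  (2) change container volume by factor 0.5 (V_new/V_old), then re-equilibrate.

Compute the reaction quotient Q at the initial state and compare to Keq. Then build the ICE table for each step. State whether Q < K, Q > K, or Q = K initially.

Q₀ = 7.0956e-04; Q > K (proceeds reverse)

Q₀ = 7.0956e-04 vs Keq = 1.9800e-04 ⇒ Q>K, reverse
Step 1:
                   L          X          A          G
  Initial    0.01228     0.7336    0.01057    0.01951
  Change    0.002788   0.001394  -0.001394  -0.004182
  Equil      0.01507      0.735   0.009176    0.01533
  solve Keq expr → x = -0.001394; check Q = 1.9800e-04
Then change container volume by factor 0.5 (V_new/V_old).
Step 2:
                   L          X          A          G
  Initial    0.03014       1.47    0.01835    0.03066
  Change    0.002774   0.001387  -0.001387   -0.00416
  Equil      0.03291      1.471    0.01696    0.02649
  solve Keq expr → x = -0.001387; check Q = 1.9800e-04
Then change container volume by factor 0.5 (V_new/V_old).
Step 3:
                   L          X          A          G
  Initial    0.06582      2.943    0.03393    0.05299
  Change     0.00508    0.00254   -0.00254   -0.00762
  Equil       0.0709      2.945    0.03139    0.04537
  solve Keq expr → x = -0.00254; check Q = 1.9800e-04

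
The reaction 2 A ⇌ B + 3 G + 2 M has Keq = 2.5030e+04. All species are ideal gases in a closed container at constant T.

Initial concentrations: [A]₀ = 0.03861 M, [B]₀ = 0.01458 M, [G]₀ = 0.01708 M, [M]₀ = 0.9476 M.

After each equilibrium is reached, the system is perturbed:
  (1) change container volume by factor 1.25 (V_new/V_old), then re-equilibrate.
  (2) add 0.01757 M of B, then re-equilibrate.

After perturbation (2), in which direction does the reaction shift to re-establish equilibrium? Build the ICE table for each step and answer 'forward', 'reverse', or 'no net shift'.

Q₀ = 4.3759e-05 vs Keq = 2.5030e+04 ⇒ Q<K, forward
Step 1:
                  A         B         G         M
  I         0.03861   0.01458   0.01708    0.9476
  C        -0.03859   0.01929   0.05788   0.03859
  E       2.3545e-05   0.03387   0.07496    0.9862
  solve Keq expr → x = 0.01929; check Q = 2.5030e+04
Then change container volume by factor 1.25 (V_new/V_old).
Step 2:
                  A         B         G         M
  I       1.8836e-05    0.0271   0.05997    0.7889
  C       -6.7770e-06 3.3885e-06 1.0166e-05 6.7770e-06
  E       1.2059e-05    0.0271   0.05998     0.789
  solve Keq expr → x = 3.3885e-06; check Q = 2.5030e+04
Then add 0.01757 M of B.
Step 3:
                  A         B         G         M
  I       1.2059e-05   0.04467   0.05998     0.789
  C       3.4207e-06 -1.7103e-06 -5.1310e-06 -3.4207e-06
  E       1.5480e-05   0.04467   0.05997     0.789
  solve Keq expr → x = -1.7103e-06; check Q = 2.5030e+04

Direction: reverse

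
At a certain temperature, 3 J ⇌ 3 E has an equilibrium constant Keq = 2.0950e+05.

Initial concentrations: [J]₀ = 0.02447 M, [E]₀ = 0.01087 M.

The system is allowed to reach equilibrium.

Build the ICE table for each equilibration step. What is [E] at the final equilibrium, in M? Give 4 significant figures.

[E]_eq = 0.03475 M

Q₀ = 0.08766 vs Keq = 2.0950e+05 ⇒ Q<K, forward
Step 1:
                  J         E
  Initial   0.02447   0.01087
  Change   -0.02388   0.02388
  Equil   5.8518e-04   0.03475
  solve Keq expr → x = 0.007962; check Q = 2.0950e+05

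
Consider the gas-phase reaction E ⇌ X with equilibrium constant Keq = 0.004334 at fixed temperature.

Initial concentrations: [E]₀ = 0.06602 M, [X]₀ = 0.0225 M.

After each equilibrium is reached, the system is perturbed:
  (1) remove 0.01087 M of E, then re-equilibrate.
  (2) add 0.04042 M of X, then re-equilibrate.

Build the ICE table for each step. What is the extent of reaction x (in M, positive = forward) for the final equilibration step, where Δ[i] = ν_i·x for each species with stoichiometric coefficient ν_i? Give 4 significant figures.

x = -0.04025 M

Q₀ = 0.3408 vs Keq = 0.004334 ⇒ Q>K, reverse
Step 1:
                  E         X
  init      0.06602    0.0225
  Δ         0.02212  -0.02212
  eq        0.08814 3.8199e-04
  solve Keq expr → x = -0.02212; check Q = 0.004334
Then remove 0.01087 M of E.
Step 2:
                  E         X
  init      0.07727 3.8199e-04
  Δ       4.6907e-05 -4.6907e-05
  eq        0.07731 3.3508e-04
  solve Keq expr → x = -4.6907e-05; check Q = 0.004334
Then add 0.04042 M of X.
Step 3:
                  E         X
  init      0.07731   0.04076
  Δ         0.04025  -0.04025
  eq         0.1176 5.0951e-04
  solve Keq expr → x = -0.04025; check Q = 0.004334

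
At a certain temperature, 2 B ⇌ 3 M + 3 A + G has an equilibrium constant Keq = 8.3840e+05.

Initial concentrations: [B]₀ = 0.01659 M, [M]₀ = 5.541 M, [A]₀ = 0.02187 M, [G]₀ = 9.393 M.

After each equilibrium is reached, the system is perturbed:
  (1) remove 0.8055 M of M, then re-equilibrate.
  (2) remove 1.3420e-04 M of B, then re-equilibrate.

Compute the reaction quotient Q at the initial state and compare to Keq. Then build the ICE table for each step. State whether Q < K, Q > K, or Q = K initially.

Q₀ = 60.73; Q < K (proceeds forward)

Q₀ = 60.73 vs Keq = 8.3840e+05 ⇒ Q<K, forward
Step 1:
                   B          M          A          G
  Initial    0.01659      5.541    0.02187      9.393
  Change    -0.01615    0.02423    0.02423   0.008077
  Equil   4.3518e-04      5.565     0.0461      9.401
  solve Keq expr → x = 0.008077; check Q = 8.3840e+05
Then remove 0.8055 M of M.
Step 2:
                   B          M          A          G
  Initial 4.3518e-04       4.76     0.0461      9.401
  Change  -8.9456e-05 1.3418e-04 1.3418e-04 4.4728e-05
  Equil   3.4573e-04       4.76    0.04624      9.401
  solve Keq expr → x = 4.4728e-05; check Q = 8.3840e+05
Then remove 1.3420e-04 M of B.
Step 3:
                   B          M          A          G
  Initial 2.1153e-04       4.76    0.04624      9.401
  Change  1.3196e-04 -1.9794e-04 -1.9794e-04 -6.5980e-05
  Equil   3.4349e-04       4.76    0.04604      9.401
  solve Keq expr → x = -6.5980e-05; check Q = 8.3840e+05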